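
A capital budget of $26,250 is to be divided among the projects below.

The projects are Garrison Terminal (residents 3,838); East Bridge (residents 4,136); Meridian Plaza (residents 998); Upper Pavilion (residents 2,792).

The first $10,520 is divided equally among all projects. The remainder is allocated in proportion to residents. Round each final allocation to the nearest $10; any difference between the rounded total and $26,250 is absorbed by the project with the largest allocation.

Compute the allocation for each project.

Garrison Terminal: $7,760 | East Bridge: $8,170 | Meridian Plaza: $3,960 | Upper Pavilion: $6,360

First tranche $10,520 split equally: $2,630 each.
Remainder $15,730 by residents (total 11,764): Garrison Terminal 5,131.91 → $5,130; East Bridge 5,530.37 → $5,530; Meridian Plaza 1,334.46 → $1,330; Upper Pavilion 3,733.27 → $3,730.
Rounding difference +$10 on remainder applied to East Bridge.
Totals: Garrison Terminal $2,630 + $5,130 = $7,760; East Bridge $2,630 + $5,540 = $8,170; Meridian Plaza $2,630 + $1,330 = $3,960; Upper Pavilion $2,630 + $3,730 = $6,360.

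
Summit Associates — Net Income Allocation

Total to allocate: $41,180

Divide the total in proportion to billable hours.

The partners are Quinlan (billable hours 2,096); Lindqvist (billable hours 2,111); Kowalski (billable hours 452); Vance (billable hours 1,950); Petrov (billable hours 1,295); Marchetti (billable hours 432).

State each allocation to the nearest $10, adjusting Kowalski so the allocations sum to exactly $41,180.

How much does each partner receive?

Billable hours total: 8,336.
Raw shares: Quinlan 2,096/8,336 × $41,180 = 10,354.28; Lindqvist 2,111/8,336 × $41,180 = 10,428.38; Kowalski 452/8,336 × $41,180 = 2,232.89; Vance 1,950/8,336 × $41,180 = 9,633.04; Petrov 1,295/8,336 × $41,180 = 6,397.32; Marchetti 432/8,336 × $41,180 = 2,134.09.
At nearest $10: Quinlan $10,350; Lindqvist $10,430; Kowalski $2,230; Vance $9,630; Petrov $6,400; Marchetti $2,130. Sum = $41,170.
Difference $41,180 − $41,170 = +$10 applied to Kowalski: Kowalski becomes $2,240.

Quinlan: $10,350 · Lindqvist: $10,430 · Kowalski: $2,240 · Vance: $9,630 · Petrov: $6,400 · Marchetti: $2,130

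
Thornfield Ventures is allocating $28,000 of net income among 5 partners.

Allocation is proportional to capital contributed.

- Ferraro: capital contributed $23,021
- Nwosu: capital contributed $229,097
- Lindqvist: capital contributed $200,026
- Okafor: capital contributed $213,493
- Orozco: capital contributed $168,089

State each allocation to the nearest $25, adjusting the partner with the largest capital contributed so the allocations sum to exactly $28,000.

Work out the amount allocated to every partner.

Ferraro: $775; Nwosu: $7,675; Lindqvist: $6,725; Okafor: $7,175; Orozco: $5,650

Combined capital contributed = 23,021 + 229,097 + 200,026 + 213,493 + 168,089 = 833,726.
Proportional shares: Ferraro 773.14; Nwosu 7,694.03; Lindqvist 6,717.71; Okafor 7,169.99; Orozco 5,645.13.
Rounded to nearest $25: Ferraro $775; Nwosu $7,700; Lindqvist $6,725; Okafor $7,175; Orozco $5,650. Sum = $28,025.
Difference $28,000 − $28,025 = −$25 applied to largest capital contributed (Nwosu): Nwosu becomes $7,675.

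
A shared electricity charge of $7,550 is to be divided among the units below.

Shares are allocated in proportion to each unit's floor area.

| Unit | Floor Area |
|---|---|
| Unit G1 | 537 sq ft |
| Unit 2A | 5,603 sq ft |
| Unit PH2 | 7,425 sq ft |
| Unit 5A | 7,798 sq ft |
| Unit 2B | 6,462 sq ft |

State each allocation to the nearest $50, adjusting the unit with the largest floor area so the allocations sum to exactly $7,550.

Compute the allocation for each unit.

Total floor area = 27,825.
Pro-rata amounts: Unit G1 537/27,825 × $7,550 = 145.71; Unit 2A 5,603/27,825 × $7,550 = 1,520.31; Unit PH2 7,425/27,825 × $7,550 = 2,014.69; Unit 5A 7,798/27,825 × $7,550 = 2,115.90; Unit 2B 6,462/27,825 × $7,550 = 1,753.39.
Rounded to nearest $50: Unit G1 $150; Unit 2A $1,500; Unit PH2 $2,000; Unit 5A $2,100; Unit 2B $1,750. Sum = $7,500.
Difference $7,550 − $7,500 = +$50 applied to largest floor area (Unit 5A): Unit 5A becomes $2,150.

Unit G1: $150 | Unit 2A: $1,500 | Unit PH2: $2,000 | Unit 5A: $2,150 | Unit 2B: $1,750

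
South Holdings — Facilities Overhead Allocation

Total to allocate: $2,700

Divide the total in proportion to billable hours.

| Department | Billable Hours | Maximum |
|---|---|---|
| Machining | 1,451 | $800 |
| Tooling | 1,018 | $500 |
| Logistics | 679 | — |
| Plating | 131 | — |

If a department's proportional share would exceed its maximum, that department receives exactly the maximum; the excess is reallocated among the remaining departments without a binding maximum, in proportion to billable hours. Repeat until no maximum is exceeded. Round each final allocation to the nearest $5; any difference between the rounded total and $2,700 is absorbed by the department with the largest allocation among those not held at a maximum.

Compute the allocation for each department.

Machining: $800 | Tooling: $500 | Logistics: $1,175 | Plating: $225

Billable hours total: 3,279.
Pro-rata shares before constraints: Machining 1,194.78; Tooling 838.24; Logistics 559.10; Plating 107.87.
Capped: Machining ($800), Tooling ($500); residual $1,400 reallocated over remaining billable hours 810.
Redistributed shares: Logistics 1,173.58 → $1,175; Plating 226.42 → $225.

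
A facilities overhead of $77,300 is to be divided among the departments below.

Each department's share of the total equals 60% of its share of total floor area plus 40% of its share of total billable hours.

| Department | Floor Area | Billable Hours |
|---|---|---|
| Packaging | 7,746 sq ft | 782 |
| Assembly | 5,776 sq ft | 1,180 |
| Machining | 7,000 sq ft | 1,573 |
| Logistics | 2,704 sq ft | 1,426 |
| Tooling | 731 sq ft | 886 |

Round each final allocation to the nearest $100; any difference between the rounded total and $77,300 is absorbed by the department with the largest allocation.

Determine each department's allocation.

Packaging: $19,100 | Assembly: $17,400 | Machining: $21,900 | Logistics: $12,800 | Tooling: $6,100

Floor area total 23,957; billable hours total 5,847.
Combined weights (60% floor area + 40% billable hours): Packaging 0.2475; Assembly 0.2254; Machining 0.2829; Logistics 0.1653; Tooling 0.0789.
Raw shares: Packaging 19,131.37; Assembly 17,422.21; Machining 21,870.09; Logistics 12,775.81; Tooling 6,100.52.
Rounded to nearest $100: Packaging $19,100; Assembly $17,400; Machining $21,900; Logistics $12,800; Tooling $6,100. Sum = $77,300.
Rounded total matches; no reconciliation needed.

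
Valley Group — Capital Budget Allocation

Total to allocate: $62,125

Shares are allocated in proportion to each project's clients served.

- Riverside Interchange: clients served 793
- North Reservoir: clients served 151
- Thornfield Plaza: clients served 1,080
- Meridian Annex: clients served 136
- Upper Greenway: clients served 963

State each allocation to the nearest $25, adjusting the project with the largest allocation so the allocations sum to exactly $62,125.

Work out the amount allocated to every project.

Riverside Interchange: $15,775 · North Reservoir: $3,000 · Thornfield Plaza: $21,500 · Meridian Annex: $2,700 · Upper Greenway: $19,150

Sum of clients served: 3,123.
Proportional shares: Riverside Interchange 793/3,123 × $62,125 = 15,774.94; North Reservoir 151/3,123 × $62,125 = 3,003.80; Thornfield Plaza 1,080/3,123 × $62,125 = 21,484.15; Meridian Annex 136/3,123 × $62,125 = 2,705.41; Upper Greenway 963/3,123 × $62,125 = 19,156.70.
After rounding ($25): Riverside Interchange $15,775; North Reservoir $3,000; Thornfield Plaza $21,475; Meridian Annex $2,700; Upper Greenway $19,150. Sum = $62,100.
Difference $62,125 − $62,100 = +$25 applied to largest allocation (Thornfield Plaza): Thornfield Plaza becomes $21,500.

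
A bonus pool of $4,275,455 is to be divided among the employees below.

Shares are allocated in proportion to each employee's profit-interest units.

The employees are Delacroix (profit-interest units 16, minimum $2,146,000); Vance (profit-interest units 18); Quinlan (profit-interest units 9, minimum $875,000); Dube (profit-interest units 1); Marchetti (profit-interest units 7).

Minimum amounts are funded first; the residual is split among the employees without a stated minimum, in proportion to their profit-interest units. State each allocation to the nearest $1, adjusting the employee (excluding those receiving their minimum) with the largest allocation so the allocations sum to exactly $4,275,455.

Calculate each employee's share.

Guaranteed amounts: Delacroix $2,146,000; Quinlan $875,000. Balance $1,254,455.
Balance split over remaining profit-interest units 26: Vance 868,468.85 → $868,469; Dube 48,248.27 → $48,248; Marchetti 337,737.88 → $337,738.

Delacroix: $2,146,000 · Vance: $868,469 · Quinlan: $875,000 · Dube: $48,248 · Marchetti: $337,738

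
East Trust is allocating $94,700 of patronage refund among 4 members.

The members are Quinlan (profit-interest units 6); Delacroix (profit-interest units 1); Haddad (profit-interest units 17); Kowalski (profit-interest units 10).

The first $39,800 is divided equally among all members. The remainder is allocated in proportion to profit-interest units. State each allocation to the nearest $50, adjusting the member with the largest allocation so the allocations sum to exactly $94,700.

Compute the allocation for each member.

First tranche $39,800 split equally: $9,950 each.
Remainder $54,900 by profit-interest units (total 34): Quinlan 9,688.24 → $9,700; Delacroix 1,614.71 → $1,600; Haddad 27,450.00 → $27,450; Kowalski 16,147.06 → $16,150.
Totals: Quinlan $9,950 + $9,700 = $19,650; Delacroix $9,950 + $1,600 = $11,550; Haddad $9,950 + $27,450 = $37,400; Kowalski $9,950 + $16,150 = $26,100.

Quinlan: $19,650 · Delacroix: $11,550 · Haddad: $37,400 · Kowalski: $26,100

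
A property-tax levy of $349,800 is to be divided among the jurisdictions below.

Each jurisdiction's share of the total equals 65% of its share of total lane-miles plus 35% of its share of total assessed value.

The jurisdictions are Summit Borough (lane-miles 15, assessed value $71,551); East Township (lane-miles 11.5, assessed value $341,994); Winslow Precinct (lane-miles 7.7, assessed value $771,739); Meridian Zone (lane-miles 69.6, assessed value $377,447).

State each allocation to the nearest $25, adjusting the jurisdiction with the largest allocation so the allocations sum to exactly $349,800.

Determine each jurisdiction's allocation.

Lane-miles total 103.8; assessed value total 1,562,731.
Composite weights (65% lane-miles + 35% assessed value): Summit Borough 0.1100; East Township 0.1486; Winslow Precinct 0.2211; Meridian Zone 0.5204.
Pro-rata amounts: Summit Borough 38,462.501; East Township 51,983.37; Winslow Precinct 77,327.39; Meridian Zone 182,026.75.
Rounded to nearest $25: Summit Borough $38,475; East Township $51,975; Winslow Precinct $77,325; Meridian Zone $182,025. Sum = $349,800.
No rounding difference to absorb.

Summit Borough: $38,475 · East Township: $51,975 · Winslow Precinct: $77,325 · Meridian Zone: $182,025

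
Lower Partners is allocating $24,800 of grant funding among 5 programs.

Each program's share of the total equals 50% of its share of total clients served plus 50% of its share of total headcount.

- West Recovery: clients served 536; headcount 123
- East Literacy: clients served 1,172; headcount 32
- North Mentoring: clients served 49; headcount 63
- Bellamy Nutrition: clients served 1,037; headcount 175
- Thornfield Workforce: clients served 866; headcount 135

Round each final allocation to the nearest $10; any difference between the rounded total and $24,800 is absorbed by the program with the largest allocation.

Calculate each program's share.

West Recovery: $4,700; East Literacy: $4,720; North Mentoring: $1,650; Bellamy Nutrition: $7,630; Thornfield Workforce: $6,100

Totals — clients served 3,660, headcount 528.
Combined weights (50% clients served + 50% headcount): West Recovery 0.1897; East Literacy 0.1904; North Mentoring 0.0664; Bellamy Nutrition 0.3074; Thornfield Workforce 0.2461.
Proportional shares: West Recovery 4,704.59; East Literacy 4,722.23; North Mentoring 1,645.56; Bellamy Nutrition 7,623.18; Thornfield Workforce 6,104.44.
At nearest $10: West Recovery $4,700; East Literacy $4,720; North Mentoring $1,650; Bellamy Nutrition $7,620; Thornfield Workforce $6,100. Sum = $24,790.
Difference $24,800 − $24,790 = +$10 applied to largest allocation (Bellamy Nutrition): Bellamy Nutrition becomes $7,630.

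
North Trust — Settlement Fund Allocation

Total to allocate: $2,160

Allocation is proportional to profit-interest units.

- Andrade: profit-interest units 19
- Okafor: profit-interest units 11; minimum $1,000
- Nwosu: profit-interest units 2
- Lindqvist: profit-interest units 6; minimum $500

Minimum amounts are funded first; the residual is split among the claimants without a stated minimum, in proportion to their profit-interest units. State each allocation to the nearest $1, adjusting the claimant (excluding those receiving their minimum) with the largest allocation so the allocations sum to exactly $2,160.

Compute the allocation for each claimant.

Andrade: $597 | Okafor: $1,000 | Nwosu: $63 | Lindqvist: $500

Guaranteed amounts: Okafor $1,000; Lindqvist $500. Balance $660.
Balance split over remaining profit-interest units 21: Andrade 597.14 → $597; Nwosu 62.86 → $63.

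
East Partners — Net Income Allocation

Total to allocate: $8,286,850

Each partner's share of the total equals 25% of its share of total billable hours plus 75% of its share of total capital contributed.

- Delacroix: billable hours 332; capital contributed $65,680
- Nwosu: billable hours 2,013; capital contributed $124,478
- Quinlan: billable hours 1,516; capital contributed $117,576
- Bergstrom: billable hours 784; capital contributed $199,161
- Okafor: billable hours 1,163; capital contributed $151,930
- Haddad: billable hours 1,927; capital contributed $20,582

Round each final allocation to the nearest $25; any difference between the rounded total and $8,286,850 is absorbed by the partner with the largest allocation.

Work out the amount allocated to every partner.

Delacroix: $689,750 · Nwosu: $1,677,875 · Quinlan: $1,481,600 · Bergstrom: $2,031,900 · Okafor: $1,701,325 · Haddad: $704,400

Totals — billable hours 7,735, capital contributed 679,407.
Combined weights (25% billable hours + 75% capital contributed): Delacroix 0.0832; Nwosu 0.2025; Quinlan 0.1788; Bergstrom 0.2452; Okafor 0.2053; Haddad 0.0850.
Proportional shares: Delacroix 689,754.72; Nwosu 1,677,864.64; Quinlan 1,481,611.38; Bergstrom 2,031,885.57; Okafor 1,701,331.68; Haddad 704,402.01.
After rounding ($25): Delacroix $689,750; Nwosu $1,677,875; Quinlan $1,481,600; Bergstrom $2,031,875; Okafor $1,701,325; Haddad $704,400. Sum = $8,286,825.
Difference $8,286,850 − $8,286,825 = +$25 applied to largest allocation (Bergstrom): Bergstrom becomes $2,031,900.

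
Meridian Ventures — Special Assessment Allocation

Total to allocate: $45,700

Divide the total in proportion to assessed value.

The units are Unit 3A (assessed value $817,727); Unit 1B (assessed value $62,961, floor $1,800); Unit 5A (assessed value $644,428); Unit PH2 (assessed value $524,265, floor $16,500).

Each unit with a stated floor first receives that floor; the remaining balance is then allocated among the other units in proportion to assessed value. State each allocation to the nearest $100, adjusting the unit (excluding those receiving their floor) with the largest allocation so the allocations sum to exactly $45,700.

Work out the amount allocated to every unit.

Minimums first: Unit 1B $1,800; Unit PH2 $16,500. Balance $27,400.
Balance split over remaining assessed value 1,462,155: Unit 3A 15,323.77 → $15,300; Unit 5A 12,076.23 → $12,100.

Unit 3A: $15,300 | Unit 1B: $1,800 | Unit 5A: $12,100 | Unit PH2: $16,500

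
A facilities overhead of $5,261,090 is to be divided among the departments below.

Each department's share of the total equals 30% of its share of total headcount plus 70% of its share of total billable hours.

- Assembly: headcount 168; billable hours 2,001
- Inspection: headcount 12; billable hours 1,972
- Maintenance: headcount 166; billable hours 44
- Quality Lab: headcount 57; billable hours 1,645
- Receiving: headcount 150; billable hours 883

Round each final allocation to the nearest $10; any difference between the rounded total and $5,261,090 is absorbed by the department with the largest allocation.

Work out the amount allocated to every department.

Headcount total 553; billable hours total 6,545.
Composite weights (30% headcount + 70% billable hours): Assembly 0.3051; Inspection 0.2174; Maintenance 0.0948; Quality Lab 0.2069; Receiving 0.1758.
Pro-rata amounts: Assembly 1,605,421.28; Inspection 1,143,861.12; Maintenance 498,541.58; Quality Lab 1,088,298.93; Receiving 924,967.09.
At nearest $10: Assembly $1,605,420; Inspection $1,143,860; Maintenance $498,540; Quality Lab $1,088,300; Receiving $924,970. Sum = $5,261,090.
Rounded total matches; no reconciliation needed.

Assembly: $1,605,420; Inspection: $1,143,860; Maintenance: $498,540; Quality Lab: $1,088,300; Receiving: $924,970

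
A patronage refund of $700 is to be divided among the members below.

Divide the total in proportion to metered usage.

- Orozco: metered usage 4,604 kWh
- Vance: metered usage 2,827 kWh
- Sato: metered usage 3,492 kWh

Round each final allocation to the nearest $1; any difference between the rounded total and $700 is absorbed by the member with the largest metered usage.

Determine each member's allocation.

Sum of metered usage: 4,604 + 2,827 + 3,492 = 10,923.
Proportional shares: Orozco 295.05; Vance 181.17; Sato 223.78.
Rounded to nearest $1: Orozco $295; Vance $181; Sato $224. Sum = $700.
Rounded total matches; no reconciliation needed.

Orozco: $295; Vance: $181; Sato: $224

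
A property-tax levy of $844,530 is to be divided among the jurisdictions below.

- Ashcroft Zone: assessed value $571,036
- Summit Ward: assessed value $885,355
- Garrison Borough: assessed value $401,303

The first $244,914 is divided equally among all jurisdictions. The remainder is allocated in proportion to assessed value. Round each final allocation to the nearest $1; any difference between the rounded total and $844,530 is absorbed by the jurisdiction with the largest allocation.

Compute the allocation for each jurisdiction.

First tranche $244,914 split equally: $81,638 each.
Remainder $599,616 by assessed value (total 1,857,694): Ashcroft Zone 184,315.78 → $184,316; Summit Ward 285,769.90 → $285,770; Garrison Borough 129,530.32 → $129,530.
Totals: Ashcroft Zone $81,638 + $184,316 = $265,954; Summit Ward $81,638 + $285,770 = $367,408; Garrison Borough $81,638 + $129,530 = $211,168.

Ashcroft Zone: $265,954 · Summit Ward: $367,408 · Garrison Borough: $211,168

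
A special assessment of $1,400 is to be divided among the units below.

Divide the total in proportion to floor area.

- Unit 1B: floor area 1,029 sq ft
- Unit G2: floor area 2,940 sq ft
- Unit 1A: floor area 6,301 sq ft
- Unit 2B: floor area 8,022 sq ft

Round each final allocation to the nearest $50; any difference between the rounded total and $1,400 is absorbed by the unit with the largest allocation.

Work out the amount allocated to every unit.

Unit 1B: $100 | Unit G2: $250 | Unit 1A: $500 | Unit 2B: $550

Total floor area = 18,292.
Unrounded shares: Unit 1B 1,029/18,292 × $1,400 = 78.76; Unit G2 2,940/18,292 × $1,400 = 225.02; Unit 1A 6,301/18,292 × $1,400 = 482.25; Unit 2B 8,022/18,292 × $1,400 = 613.97.
Rounded to nearest $50: Unit 1B $100; Unit G2 $250; Unit 1A $500; Unit 2B $600. Sum = $1,450.
Difference $1,400 − $1,450 = −$50 applied to largest allocation (Unit 2B): Unit 2B becomes $550.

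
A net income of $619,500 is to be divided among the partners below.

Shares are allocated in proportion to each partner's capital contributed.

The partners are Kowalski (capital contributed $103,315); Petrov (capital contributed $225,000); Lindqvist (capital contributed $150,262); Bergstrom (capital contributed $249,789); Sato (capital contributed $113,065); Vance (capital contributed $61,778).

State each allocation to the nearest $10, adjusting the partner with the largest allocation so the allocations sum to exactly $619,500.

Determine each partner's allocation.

Kowalski: $70,860 · Petrov: $154,320 · Lindqvist: $103,060 · Bergstrom: $171,340 · Sato: $77,550 · Vance: $42,370

Total capital contributed = 903,209.
Proportional shares: Kowalski 103,315/903,209 × $619,500 = 70,862.49; Petrov 225,000/903,209 × $619,500 = 154,324.75; Lindqvist 150,262/903,209 × $619,500 = 103,062.87; Bergstrom 249,789/903,209 × $619,500 = 171,327.22; Sato 113,065/903,209 × $619,500 = 77,549.90; Vance 61,778/903,209 × $619,500 = 42,372.77.
After rounding ($10): Kowalski $70,860; Petrov $154,320; Lindqvist $103,060; Bergstrom $171,330; Sato $77,550; Vance $42,370. Sum = $619,490.
Difference $619,500 − $619,490 = +$10 applied to largest allocation (Bergstrom): Bergstrom becomes $171,340.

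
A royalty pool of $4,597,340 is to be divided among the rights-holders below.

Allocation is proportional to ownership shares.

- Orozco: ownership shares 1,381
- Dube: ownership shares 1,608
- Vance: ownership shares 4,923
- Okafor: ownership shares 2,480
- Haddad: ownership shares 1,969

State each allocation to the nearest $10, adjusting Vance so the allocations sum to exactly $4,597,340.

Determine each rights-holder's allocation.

Total ownership shares = 12,361.
Proportional shares: Orozco 1,381/12,361 × $4,597,340 = 513,625.64; Dube 1,608/12,361 × $4,597,340 = 598,052.16; Vance 4,923/12,361 × $4,597,340 = 1,830,976.85; Okafor 2,480/12,361 × $4,597,340 = 922,369.00; Haddad 1,969/12,361 × $4,597,340 = 732,316.35.
At nearest $10: Orozco $513,630; Dube $598,050; Vance $1,830,980; Okafor $922,370; Haddad $732,320. Sum = $4,597,350.
Difference $4,597,340 − $4,597,350 = −$10 applied to Vance: Vance becomes $1,830,970.

Orozco: $513,630 · Dube: $598,050 · Vance: $1,830,970 · Okafor: $922,370 · Haddad: $732,320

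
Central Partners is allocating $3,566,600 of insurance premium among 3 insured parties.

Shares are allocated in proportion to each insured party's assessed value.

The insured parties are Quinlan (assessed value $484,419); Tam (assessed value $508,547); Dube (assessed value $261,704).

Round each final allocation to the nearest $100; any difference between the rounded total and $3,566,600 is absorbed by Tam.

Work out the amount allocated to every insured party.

Quinlan: $1,377,000 | Tam: $1,445,700 | Dube: $743,900

Assessed value total: 1,254,670.
Proportional shares: Quinlan 484,419/1,254,670 × $3,566,600 = 1,377,038.43; Tam 508,547/1,254,670 × $3,566,600 = 1,445,626.12; Dube 261,704/1,254,670 × $3,566,600 = 743,935.45.
At nearest $100: Quinlan $1,377,000; Tam $1,445,600; Dube $743,900. Sum = $3,566,500.
Difference $3,566,600 − $3,566,500 = +$100 applied to Tam: Tam becomes $1,445,700.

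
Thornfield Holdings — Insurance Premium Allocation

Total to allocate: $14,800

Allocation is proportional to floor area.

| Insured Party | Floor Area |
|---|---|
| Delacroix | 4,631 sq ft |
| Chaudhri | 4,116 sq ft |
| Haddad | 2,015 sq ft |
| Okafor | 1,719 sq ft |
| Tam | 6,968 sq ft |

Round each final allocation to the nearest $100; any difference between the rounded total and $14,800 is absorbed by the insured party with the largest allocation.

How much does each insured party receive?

Combined floor area = 19,449.
Unrounded shares: Delacroix 4,631/19,449 × $14,800 = 3,524.03; Chaudhri 4,116/19,449 × $14,800 = 3,132.13; Haddad 2,015/19,449 × $14,800 = 1,533.34; Okafor 1,719/19,449 × $14,800 = 1,308.10; Tam 6,968/19,449 × $14,800 = 5,302.40.
After rounding ($100): Delacroix $3,500; Chaudhri $3,100; Haddad $1,500; Okafor $1,300; Tam $5,300. Sum = $14,700.
Difference $14,800 − $14,700 = +$100 applied to largest allocation (Tam): Tam becomes $5,400.

Delacroix: $3,500; Chaudhri: $3,100; Haddad: $1,500; Okafor: $1,300; Tam: $5,400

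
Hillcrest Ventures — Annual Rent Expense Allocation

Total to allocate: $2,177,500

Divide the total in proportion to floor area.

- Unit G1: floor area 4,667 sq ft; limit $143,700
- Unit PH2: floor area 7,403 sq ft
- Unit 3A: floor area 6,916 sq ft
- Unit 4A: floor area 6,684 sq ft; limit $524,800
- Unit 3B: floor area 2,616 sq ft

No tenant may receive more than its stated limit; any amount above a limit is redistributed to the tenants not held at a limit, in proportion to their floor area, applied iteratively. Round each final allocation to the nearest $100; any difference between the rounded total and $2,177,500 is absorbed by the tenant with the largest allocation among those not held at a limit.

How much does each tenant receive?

Unit G1: $143,700; Unit PH2: $659,600; Unit 3A: $616,300; Unit 4A: $524,800; Unit 3B: $233,100

Floor area total: 28,286.
Unconstrained shares: Unit G1 359,272.87; Unit PH2 569,894.38; Unit 3A 532,404.37; Unit 4A 514,544.65; Unit 3B 201,383.72.
Capped: Unit G1 ($143,700); balance $2,033,800 reallocated over remaining floor area 23,619.
Capped: Unit 4A ($524,800); balance $1,509,000 reallocated over remaining floor area 16,935.
Redistributed shares: Unit PH2 659,647.30 → $659,600; Unit 3A 616,252.97 → $616,300; Unit 3B 233,099.73 → $233,100.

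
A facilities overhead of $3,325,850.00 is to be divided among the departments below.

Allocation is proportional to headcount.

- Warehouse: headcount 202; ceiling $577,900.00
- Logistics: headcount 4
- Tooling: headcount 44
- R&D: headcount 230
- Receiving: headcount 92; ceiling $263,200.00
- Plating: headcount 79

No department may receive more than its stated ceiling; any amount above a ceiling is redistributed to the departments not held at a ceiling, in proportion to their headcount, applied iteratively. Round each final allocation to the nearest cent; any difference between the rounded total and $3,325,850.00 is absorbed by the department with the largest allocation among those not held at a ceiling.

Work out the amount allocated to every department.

Warehouse: $577,900.00; Logistics: $27,840.34; Tooling: $306,243.70; R&D: $1,600,819.32; Receiving: $263,200.00; Plating: $549,846.64

Total headcount = 651.
Unconstrained shares: Warehouse 1,031,984.1782; Logistics 20,435.3303; Tooling 224,788.6329; R&D 1,175,031.4900; Receiving 470,012.5960; Plating 403,597.7727.
Cap binds for Warehouse ($577,900.00), Receiving ($263,200.00); residual $2,484,750.00 reallocated over remaining headcount 357.
Redistributed shares: Logistics 27,840.3361 → $27,840.34; Tooling 306,243.6975 → $306,243.70; R&D 1,600,819.3277 → $1,600,819.33; Plating 549,846.6387 → $549,846.64.
Rounding difference −$0.01 applied to R&D → $1,600,819.32.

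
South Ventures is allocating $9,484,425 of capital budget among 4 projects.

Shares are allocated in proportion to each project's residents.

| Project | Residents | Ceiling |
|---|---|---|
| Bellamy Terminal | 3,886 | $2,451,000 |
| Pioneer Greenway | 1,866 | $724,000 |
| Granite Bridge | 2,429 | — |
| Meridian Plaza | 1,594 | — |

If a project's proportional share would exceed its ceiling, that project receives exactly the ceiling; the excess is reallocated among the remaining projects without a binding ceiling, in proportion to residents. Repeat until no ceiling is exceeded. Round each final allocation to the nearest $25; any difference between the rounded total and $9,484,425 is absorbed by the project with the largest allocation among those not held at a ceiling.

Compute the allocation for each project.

Bellamy Terminal: $2,451,000 | Pioneer Greenway: $724,000 | Granite Bridge: $3,809,500 | Meridian Plaza: $2,499,925

Total residents = 9,775.
Unconstrained shares: Bellamy Terminal 3,770,483.43; Pioneer Greenway 1,810,530.64; Granite Bridge 2,356,794.71; Meridian Plaza 1,546,616.21.
Capped: Bellamy Terminal ($2,451,000), Pioneer Greenway ($724,000); residual $6,309,425 reallocated over remaining residents 4,023.
Shares after redistribution: Granite Bridge 3,809,493.74 → $3,809,500; Meridian Plaza 2,499,931.26 → $2,499,925.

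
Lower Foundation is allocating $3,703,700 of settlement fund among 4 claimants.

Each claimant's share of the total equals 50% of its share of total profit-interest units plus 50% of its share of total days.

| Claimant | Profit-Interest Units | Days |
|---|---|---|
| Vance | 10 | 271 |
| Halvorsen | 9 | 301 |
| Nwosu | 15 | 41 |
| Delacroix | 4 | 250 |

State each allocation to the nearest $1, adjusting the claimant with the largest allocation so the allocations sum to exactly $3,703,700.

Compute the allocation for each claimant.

Vance: $1,068,848 · Halvorsen: $1,084,491 · Nwosu: $818,972 · Delacroix: $731,389

Totals — profit-interest units 38, days 863.
Combined weights (50% profit-interest units + 50% days): Vance 0.2886; Halvorsen 0.2928; Nwosu 0.2211; Delacroix 0.1975.
Unrounded shares: Vance 1,068,848.47; Halvorsen 1,084,490.43; Nwosu 818,972.39; Delacroix 731,388.71.
At nearest $1: Vance $1,068,848; Halvorsen $1,084,490; Nwosu $818,972; Delacroix $731,389. Sum = $3,703,699.
Difference $3,703,700 − $3,703,699 = +$1 applied to largest allocation (Halvorsen): Halvorsen becomes $1,084,491.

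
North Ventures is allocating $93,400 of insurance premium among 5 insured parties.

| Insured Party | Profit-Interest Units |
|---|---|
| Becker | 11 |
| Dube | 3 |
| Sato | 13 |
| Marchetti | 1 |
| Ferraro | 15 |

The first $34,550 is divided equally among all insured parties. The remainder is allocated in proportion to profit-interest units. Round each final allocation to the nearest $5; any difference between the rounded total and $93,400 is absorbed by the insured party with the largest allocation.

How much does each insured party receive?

Becker: $21,965 · Dube: $11,015 · Sato: $24,700 · Marchetti: $8,280 · Ferraro: $27,440

First tranche $34,550 split equally: $6,910 each.
Remainder $58,850 by profit-interest units (total 43): Becker 15,054.65 → $15,055; Dube 4,105.81 → $4,105; Sato 17,791.86 → $17,790; Marchetti 1,368.60 → $1,370; Ferraro 20,529.07 → $20,530.
Totals: Becker $6,910 + $15,055 = $21,965; Dube $6,910 + $4,105 = $11,015; Sato $6,910 + $17,790 = $24,700; Marchetti $6,910 + $1,370 = $8,280; Ferraro $6,910 + $20,530 = $27,440.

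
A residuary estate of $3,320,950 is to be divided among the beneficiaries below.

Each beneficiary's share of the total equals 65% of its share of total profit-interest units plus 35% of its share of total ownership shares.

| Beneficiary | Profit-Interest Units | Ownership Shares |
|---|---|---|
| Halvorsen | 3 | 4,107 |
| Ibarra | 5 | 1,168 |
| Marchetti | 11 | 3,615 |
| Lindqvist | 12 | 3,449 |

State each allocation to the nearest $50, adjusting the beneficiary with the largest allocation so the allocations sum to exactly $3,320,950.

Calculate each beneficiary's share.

Totals — profit-interest units 31, ownership shares 12,339.
Combined weights (65% profit-interest units + 35% ownership shares): Halvorsen 0.1794; Ibarra 0.1380; Marchetti 0.3332; Lindqvist 0.3494.
Raw shares: Halvorsen 595,777.44; Ibarra 458,189.59; Marchetti 1,106,493.67; Lindqvist 1,160,489.31.
At nearest $50: Halvorsen $595,800; Ibarra $458,200; Marchetti $1,106,500; Lindqvist $1,160,500. Sum = $3,321,000.
Difference $3,320,950 − $3,321,000 = −$50 applied to largest allocation (Lindqvist): Lindqvist becomes $1,160,450.

Halvorsen: $595,800 · Ibarra: $458,200 · Marchetti: $1,106,500 · Lindqvist: $1,160,450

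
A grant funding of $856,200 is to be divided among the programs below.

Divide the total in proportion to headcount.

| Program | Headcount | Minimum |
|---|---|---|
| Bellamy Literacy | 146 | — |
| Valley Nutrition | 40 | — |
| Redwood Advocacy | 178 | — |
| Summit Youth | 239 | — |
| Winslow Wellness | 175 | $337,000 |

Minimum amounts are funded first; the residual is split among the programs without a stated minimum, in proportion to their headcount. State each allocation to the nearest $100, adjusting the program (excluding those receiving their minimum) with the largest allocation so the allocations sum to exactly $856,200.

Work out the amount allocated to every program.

Bellamy Literacy: $125,700; Valley Nutrition: $34,400; Redwood Advocacy: $153,300; Summit Youth: $205,800; Winslow Wellness: $337,000

Fund the minimums — Winslow Wellness $337,000. Remaining pool $519,200.
Remaining pool split over remaining headcount 603: Bellamy Literacy 125,710.12 → $125,700; Valley Nutrition 34,441.13 → $34,400; Redwood Advocacy 153,263.02 → $153,300; Summit Youth 205,785.74 → $205,800.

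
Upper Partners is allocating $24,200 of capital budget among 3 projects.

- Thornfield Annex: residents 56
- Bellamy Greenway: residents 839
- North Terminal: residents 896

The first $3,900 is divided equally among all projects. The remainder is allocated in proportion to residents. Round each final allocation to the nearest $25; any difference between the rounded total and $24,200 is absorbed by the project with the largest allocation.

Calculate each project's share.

First tranche $3,900 split equally: $1,300 each.
Remainder $20,300 by residents (total 1,791): Thornfield Annex 634.73 → $625; Bellamy Greenway 9,509.60 → $9,500; North Terminal 10,155.67 → $10,150.
Rounding difference +$25 on remainder applied to North Terminal.
Totals: Thornfield Annex $1,300 + $625 = $1,925; Bellamy Greenway $1,300 + $9,500 = $10,800; North Terminal $1,300 + $10,175 = $11,475.

Thornfield Annex: $1,925; Bellamy Greenway: $10,800; North Terminal: $11,475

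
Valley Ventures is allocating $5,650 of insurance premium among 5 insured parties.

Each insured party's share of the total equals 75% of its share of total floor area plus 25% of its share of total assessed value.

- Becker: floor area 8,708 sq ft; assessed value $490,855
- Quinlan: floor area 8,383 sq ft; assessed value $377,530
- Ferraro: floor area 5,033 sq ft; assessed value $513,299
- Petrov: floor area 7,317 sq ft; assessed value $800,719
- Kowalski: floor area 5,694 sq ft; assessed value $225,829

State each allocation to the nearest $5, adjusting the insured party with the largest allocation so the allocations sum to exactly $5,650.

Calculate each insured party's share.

Becker: $1,340 · Quinlan: $1,230 · Ferraro: $910 · Petrov: $1,350 · Kowalski: $820

Floor area total 35,135; assessed value total 2,408,232.
Combined weights (75% floor area + 25% assessed value): Becker 0.2368; Quinlan 0.2181; Ferraro 0.1607; Petrov 0.2393; Kowalski 0.1450.
Proportional shares: Becker 1,338.14; Quinlan 1,232.47; Ferraro 908.08; Petrov 1,352.12; Kowalski 819.19.
Rounded to nearest $5: Becker $1,340; Quinlan $1,230; Ferraro $910; Petrov $1,350; Kowalski $820. Sum = $5,650.
Sum already equals the total — no adjustment.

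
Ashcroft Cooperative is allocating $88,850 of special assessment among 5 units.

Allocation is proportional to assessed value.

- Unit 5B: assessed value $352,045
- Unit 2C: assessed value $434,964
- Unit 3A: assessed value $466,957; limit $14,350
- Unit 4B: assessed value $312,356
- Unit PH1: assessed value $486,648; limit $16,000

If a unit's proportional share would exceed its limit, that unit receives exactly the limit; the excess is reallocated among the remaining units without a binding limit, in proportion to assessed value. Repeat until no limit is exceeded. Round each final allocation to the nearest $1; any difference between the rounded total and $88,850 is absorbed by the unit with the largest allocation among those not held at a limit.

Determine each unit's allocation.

Total assessed value = 2,052,970.
Pro-rata shares before constraints: Unit 5B 15,236.07; Unit 2C 18,824.70; Unit 3A 20,209.32; Unit 4B 13,518.38; Unit PH1 21,061.52.
Capped: Unit 3A ($14,350), Unit PH1 ($16,000); residual $58,500 reallocated over remaining assessed value 1,099,365.
Remaining shares: Unit 5B 18,733.21 → $18,733; Unit 2C 23,145.54 → $23,146; Unit 4B 16,621.25 → $16,621.

Unit 5B: $18,733 | Unit 2C: $23,146 | Unit 3A: $14,350 | Unit 4B: $16,621 | Unit PH1: $16,000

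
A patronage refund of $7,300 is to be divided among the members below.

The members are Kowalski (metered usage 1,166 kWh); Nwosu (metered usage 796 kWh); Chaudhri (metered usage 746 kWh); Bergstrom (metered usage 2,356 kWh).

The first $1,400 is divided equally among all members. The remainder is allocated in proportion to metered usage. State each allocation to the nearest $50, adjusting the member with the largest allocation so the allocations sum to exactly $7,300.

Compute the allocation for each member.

Kowalski: $1,700 · Nwosu: $1,300 · Chaudhri: $1,200 · Bergstrom: $3,100

First tranche $1,400 split equally: $350 each.
Remainder $5,900 by metered usage (total 5,064): Kowalski 1,358.49 → $1,350; Nwosu 927.41 → $950; Chaudhri 869.15 → $850; Bergstrom 2,744.94 → $2,750.
Totals: Kowalski $350 + $1,350 = $1,700; Nwosu $350 + $950 = $1,300; Chaudhri $350 + $850 = $1,200; Bergstrom $350 + $2,750 = $3,100.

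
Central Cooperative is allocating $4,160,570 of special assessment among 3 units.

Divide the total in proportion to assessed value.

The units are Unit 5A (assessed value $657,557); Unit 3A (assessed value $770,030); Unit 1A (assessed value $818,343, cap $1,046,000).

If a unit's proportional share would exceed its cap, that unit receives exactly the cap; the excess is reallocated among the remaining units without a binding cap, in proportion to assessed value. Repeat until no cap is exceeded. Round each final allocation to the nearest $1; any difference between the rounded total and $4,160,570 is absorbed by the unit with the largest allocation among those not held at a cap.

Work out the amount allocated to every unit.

Unit 5A: $1,434,594 | Unit 3A: $1,679,976 | Unit 1A: $1,046,000

Total assessed value = 2,245,930.
Proportional shares (ignoring caps): Unit 5A 1,218,119.86; Unit 3A 1,426,475.32; Unit 1A 1,515,974.82.
Cap binds for Unit 1A ($1,046,000); remaining pool $3,114,570 reallocated over remaining assessed value 1,427,587.
Shares after redistribution: Unit 5A 1,434,593.69 → $1,434,594; Unit 3A 1,679,976.31 → $1,679,976.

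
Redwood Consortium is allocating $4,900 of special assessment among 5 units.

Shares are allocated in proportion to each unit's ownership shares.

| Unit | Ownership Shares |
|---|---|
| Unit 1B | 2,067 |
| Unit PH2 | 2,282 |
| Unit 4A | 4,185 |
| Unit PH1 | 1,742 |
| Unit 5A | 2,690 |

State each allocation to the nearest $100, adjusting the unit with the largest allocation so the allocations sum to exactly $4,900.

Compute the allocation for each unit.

Combined ownership shares = 12,966.
Unrounded shares: Unit 1B 2,067/12,966 × $4,900 = 781.14; Unit PH2 2,282/12,966 × $4,900 = 862.39; Unit 4A 4,185/12,966 × $4,900 = 1,581.56; Unit PH1 1,742/12,966 × $4,900 = 658.32; Unit 5A 2,690/12,966 × $4,900 = 1,016.58.
After rounding ($100): Unit 1B $800; Unit PH2 $900; Unit 4A $1,600; Unit PH1 $700; Unit 5A $1,000. Sum = $5,000.
Difference $4,900 − $5,000 = −$100 applied to largest allocation (Unit 4A): Unit 4A becomes $1,500.

Unit 1B: $800 · Unit PH2: $900 · Unit 4A: $1,500 · Unit PH1: $700 · Unit 5A: $1,000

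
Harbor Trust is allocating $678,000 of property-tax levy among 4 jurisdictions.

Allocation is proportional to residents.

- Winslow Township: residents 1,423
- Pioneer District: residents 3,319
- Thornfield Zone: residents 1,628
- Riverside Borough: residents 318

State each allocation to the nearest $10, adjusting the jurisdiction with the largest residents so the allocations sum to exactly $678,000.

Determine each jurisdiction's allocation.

Combined residents = 6,688.
Raw shares: Winslow Township 1,423/6,688 × $678,000 = 144,257.48; Pioneer District 3,319/6,688 × $678,000 = 336,465.61; Thornfield Zone 1,628/6,688 × $678,000 = 165,039.47; Riverside Borough 318/6,688 × $678,000 = 32,237.44.
Rounded to nearest $10: Winslow Township $144,260; Pioneer District $336,470; Thornfield Zone $165,040; Riverside Borough $32,240. Sum = $678,010.
Difference $678,000 − $678,010 = −$10 applied to largest residents (Pioneer District): Pioneer District becomes $336,460.

Winslow Township: $144,260 · Pioneer District: $336,460 · Thornfield Zone: $165,040 · Riverside Borough: $32,240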